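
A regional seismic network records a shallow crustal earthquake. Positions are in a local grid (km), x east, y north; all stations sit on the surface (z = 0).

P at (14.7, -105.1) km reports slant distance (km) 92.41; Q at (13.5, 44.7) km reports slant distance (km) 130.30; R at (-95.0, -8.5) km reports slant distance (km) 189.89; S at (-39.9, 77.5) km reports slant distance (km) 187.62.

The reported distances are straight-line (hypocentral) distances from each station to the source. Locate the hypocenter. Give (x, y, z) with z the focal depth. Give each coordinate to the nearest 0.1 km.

Each station gives a sphere (x−x_i)² + (y−y_i)² + z² = d_i² (stations at z=0).
Subtracting the P sphere from Q and R: z² cancels, leaving linear equations in x and y:
-2.4 x + 299.6 y = -17520.24
-219.4 x + 193.2 y = -29683.45
Solving: x ≈ 84.394, y ≈ -57.803 km (keep extra digits for the depth step; rounded: 84.4, -57.8).
Then from the P sphere: z² = 92.41² − (x − 14.7)² − (y + 105.1)² with x = 84.394, y = -57.803, so z ≈ 38.018 ≈ 38.0 km.
Check against S (with the unrounded solution): distance 187.62 ≈ 187.62 km. ✓

x ≈ 84.4 km, y ≈ -57.8 km, depth ≈ 38.0 km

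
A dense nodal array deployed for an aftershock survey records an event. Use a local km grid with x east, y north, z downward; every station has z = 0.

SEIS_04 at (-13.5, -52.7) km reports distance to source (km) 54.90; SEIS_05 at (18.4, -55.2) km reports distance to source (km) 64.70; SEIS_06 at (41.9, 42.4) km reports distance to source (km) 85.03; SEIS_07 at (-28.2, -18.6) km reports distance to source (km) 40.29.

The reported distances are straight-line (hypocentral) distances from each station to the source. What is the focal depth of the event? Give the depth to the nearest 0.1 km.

depth ≈ 36.5 km

Each station gives a sphere (x−x_i)² + (y−y_i)² + z² = d_i² (stations at z=0).
Subtracting the SEIS_04 sphere from SEIS_05 and SEIS_06: z² cancels, leaving linear equations in x and y:
63.8 x − 5.0 y = -746.02
110.8 x + 190.2 y = -3622.26
Solving: x ≈ -12.610, y ≈ -11.699 km (keep extra digits for the depth step; rounded: -12.6, -11.7).
Then from the SEIS_04 sphere: z² = 54.90² − (x + 13.5)² − (y + 52.7)² with x = -12.610, y = -11.699, so z ≈ 36.498 ≈ 36.5 km.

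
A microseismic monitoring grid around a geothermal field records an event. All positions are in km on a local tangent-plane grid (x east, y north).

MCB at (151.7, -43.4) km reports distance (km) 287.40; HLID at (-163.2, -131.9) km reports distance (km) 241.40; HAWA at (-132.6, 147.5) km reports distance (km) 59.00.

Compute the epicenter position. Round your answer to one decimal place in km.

Circle about each station: (x − 151.7)² + (y + 43.4)² = 287.40²; (x + 163.2)² + (y + 131.9)² = 241.40²; (x + 132.6)² + (y − 147.5)² = 59.00².
Subtracting the MCB equation from the HLID and HAWA equations removes the quadratic terms:
-629.8 x − 177.0 y = 43460.20
-568.6 x + 381.8 y = 93560.32
Solving the 2×2 system: x ≈ -97.2, y ≈ 100.3 km.

(-97.2, 100.3)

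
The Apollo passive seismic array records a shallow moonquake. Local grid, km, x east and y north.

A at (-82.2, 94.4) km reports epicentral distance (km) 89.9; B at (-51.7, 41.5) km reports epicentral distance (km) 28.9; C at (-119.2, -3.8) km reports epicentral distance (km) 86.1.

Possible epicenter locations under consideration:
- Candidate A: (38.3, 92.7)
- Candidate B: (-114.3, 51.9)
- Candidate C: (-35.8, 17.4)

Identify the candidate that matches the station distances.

Candidate C

For each candidate, compare |candidate − station| to the reported distance:
Candidate A: residuals A 30.6, B 74.6, C 98.6 → max 98.6 km
Candidate B: residuals A 36.6, B 34.6, C 30.2 → max 36.6 km
Candidate C: residuals A 0.0, B 0.0, C 0.0 → max 0.0 km
Only Candidate C has all residuals ≈ 0.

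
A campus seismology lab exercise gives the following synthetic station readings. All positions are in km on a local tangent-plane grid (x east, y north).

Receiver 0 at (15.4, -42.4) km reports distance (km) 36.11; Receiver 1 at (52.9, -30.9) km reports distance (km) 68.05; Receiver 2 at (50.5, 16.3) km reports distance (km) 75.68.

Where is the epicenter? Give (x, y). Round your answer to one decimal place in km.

Circle about each station: (x − 15.4)² + (y + 42.4)² = 36.11²; (x − 52.9)² + (y + 30.9)² = 68.05²; (x − 50.5)² + (y − 16.3)² = 75.68².
Subtracting the Receiver 0 equation from the Receiver 1 and Receiver 2 equations removes the quadratic terms:
75.0 x + 23.0 y = -1608.57
70.2 x + 117.4 y = -3642.51
Solving the 2×2 system: x ≈ -14.6, y ≈ -22.3 km.

x ≈ -14.6 km, y ≈ -22.3 km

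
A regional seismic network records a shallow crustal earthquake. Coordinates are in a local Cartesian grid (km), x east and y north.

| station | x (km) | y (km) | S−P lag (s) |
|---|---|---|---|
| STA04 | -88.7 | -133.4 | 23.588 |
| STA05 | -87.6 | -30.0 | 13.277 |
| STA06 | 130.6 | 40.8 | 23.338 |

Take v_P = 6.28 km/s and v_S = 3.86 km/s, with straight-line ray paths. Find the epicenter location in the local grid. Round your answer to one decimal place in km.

x ≈ -94.8 km, y ≈ 102.8 km

Distance from S−P lag: d = Δt · v_P v_S / (v_P − v_S) = Δt · (6.28·3.86)/(6.28−3.86) ≈ 10.0169·Δt.
So d_STA04 = 236.28, d_STA05 = 132.99, d_STA06 = 233.77 km.
Circle about each station: (x + 88.7)² + (y + 133.4)² = 236.28²; (x + 87.6)² + (y + 30.0)² = 132.99²; (x − 130.6)² + (y − 40.8)² = 233.77².
Subtracting the STA04 equation from the STA05 and STA06 equations removes the quadratic terms:
2.2 x + 206.8 y = 21052.41
438.6 x + 348.4 y = -5762.42
Solving the 2×2 system: x ≈ -94.8, y ≈ 102.8 km.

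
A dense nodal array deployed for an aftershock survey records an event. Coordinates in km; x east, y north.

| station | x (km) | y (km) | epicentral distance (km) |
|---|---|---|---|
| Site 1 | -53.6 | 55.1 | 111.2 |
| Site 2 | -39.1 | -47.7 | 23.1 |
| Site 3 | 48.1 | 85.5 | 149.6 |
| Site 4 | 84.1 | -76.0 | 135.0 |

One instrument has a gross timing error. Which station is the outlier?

Solve using three stations at a time. Using Site 1, Site 2, Site 3 (subtract circle equations pairwise → linear system) gives (x, y) ≈ (-16.1, -49.6).
Distances from that point to each station vs reported:
  Site 1: calculated 111.2 vs reported 111.2 → residual 0.0 km
  Site 2: calculated 23.0 vs reported 23.1 → residual 0.1 km
  Site 3: calculated 149.6 vs reported 149.6 → residual 0.0 km
  Site 4: calculated 103.7 vs reported 135.0 → residual 31.3 km
Site 1, Site 2, Site 3 are mutually consistent (residuals ≈ 0); Site 4 is off by 31.3 km.

Site 4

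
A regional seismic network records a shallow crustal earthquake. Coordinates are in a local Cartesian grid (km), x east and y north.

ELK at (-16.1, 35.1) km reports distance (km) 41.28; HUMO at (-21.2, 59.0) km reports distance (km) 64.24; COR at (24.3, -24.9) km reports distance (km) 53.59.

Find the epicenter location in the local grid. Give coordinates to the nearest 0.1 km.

(-25.5, -5.1)

Circle about each station: (x + 16.1)² + (y − 35.1)² = 41.28²; (x + 21.2)² + (y − 59.0)² = 64.24²; (x − 24.3)² + (y + 24.9)² = 53.59².
Subtracting the ELK equation from the HUMO and COR equations removes the quadratic terms:
-10.2 x + 47.8 y = 16.48
80.8 x − 120.0 y = -1448.57
Solving the 2×2 system: x ≈ -25.5, y ≈ -5.1 km.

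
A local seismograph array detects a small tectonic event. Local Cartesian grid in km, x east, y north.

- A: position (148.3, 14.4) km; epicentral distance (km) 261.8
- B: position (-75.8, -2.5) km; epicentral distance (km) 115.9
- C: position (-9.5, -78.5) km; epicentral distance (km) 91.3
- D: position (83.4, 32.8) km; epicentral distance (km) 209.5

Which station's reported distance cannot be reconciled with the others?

B

Solve using three stations at a time. Using A, C, D (subtract circle equations pairwise → linear system) gives (x, y) ≈ (-100.1, -68.2).
Distances from that point to each station vs reported:
  A: calculated 261.8 vs reported 261.8 → residual 0.0 km
  B: calculated 70.0 vs reported 115.9 → residual 45.9 km
  C: calculated 91.2 vs reported 91.3 → residual 0.1 km
  D: calculated 209.4 vs reported 209.5 → residual 0.1 km
A, C, D are mutually consistent (residuals ≈ 0); B is off by 45.9 km.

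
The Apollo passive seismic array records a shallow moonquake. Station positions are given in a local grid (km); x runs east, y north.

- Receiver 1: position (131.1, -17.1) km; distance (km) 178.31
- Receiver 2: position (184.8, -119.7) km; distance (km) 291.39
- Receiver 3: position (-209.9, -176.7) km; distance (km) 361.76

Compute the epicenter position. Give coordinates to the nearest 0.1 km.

8.1 km east, 112.0 km north

Circle about each station: (x − 131.1)² + (y + 17.1)² = 178.31²; (x − 184.8)² + (y + 119.7)² = 291.39²; (x + 209.9)² + (y + 176.7)² = 361.76².
Subtracting the Receiver 1 equation from the Receiver 2 and Receiver 3 equations removes the quadratic terms:
107.4 x − 205.2 y = -22114.17
-682.0 x − 319.2 y = -41274.56
Solving the 2×2 system: x ≈ 8.1, y ≈ 112.0 km.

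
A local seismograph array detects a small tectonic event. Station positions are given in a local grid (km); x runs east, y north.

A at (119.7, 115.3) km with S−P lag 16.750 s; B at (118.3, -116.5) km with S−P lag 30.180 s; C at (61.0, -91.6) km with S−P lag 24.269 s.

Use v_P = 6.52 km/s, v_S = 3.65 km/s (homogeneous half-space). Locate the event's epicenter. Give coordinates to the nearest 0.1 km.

Distance from S−P lag: d = Δt · v_P v_S / (v_P − v_S) = Δt · (6.52·3.65)/(6.52−3.65) ≈ 8.2920·Δt.
So d_A = 138.89, d_B = 250.25, d_C = 201.24 km.
Circle about each station: (x − 119.7)² + (y − 115.3)² = 138.89²; (x − 118.3)² + (y + 116.5)² = 250.25²; (x − 61.0)² + (y + 91.6)² = 201.24².
Subtracting the A equation from the B and C equations removes the quadratic terms:
-2.8 x − 463.6 y = -43389.67
-117.4 x − 413.8 y = -36717.73
Solving the 2×2 system: x ≈ -17.5, y ≈ 93.7 km.

(-17.5, 93.7)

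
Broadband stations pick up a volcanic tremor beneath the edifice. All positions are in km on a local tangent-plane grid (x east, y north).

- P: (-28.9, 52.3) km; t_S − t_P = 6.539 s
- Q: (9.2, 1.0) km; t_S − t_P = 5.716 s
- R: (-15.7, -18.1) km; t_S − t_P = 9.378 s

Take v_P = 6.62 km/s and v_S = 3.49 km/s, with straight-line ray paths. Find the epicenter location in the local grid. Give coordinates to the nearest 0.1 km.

Distance from S−P lag: d = Δt · v_P v_S / (v_P − v_S) = Δt · (6.62·3.49)/(6.62−3.49) ≈ 7.3814·Δt.
So d_P = 48.27, d_Q = 42.19, d_R = 69.22 km.
Circle about each station: (x + 28.9)² + (y − 52.3)² = 48.27²; (x − 9.2)² + (y − 1.0)² = 42.19²; (x + 15.7)² + (y + 18.1)² = 69.22².
Subtracting pairs of circle equations eliminates x²+y² and gives linear equations (the radical axes):
76.2 x − 102.6 y = -2934.86
26.4 x − 140.8 y = -5457.82
Solving the 2×2 system: x ≈ 18.3, y ≈ 42.2 km.

18.3 km east, 42.2 km north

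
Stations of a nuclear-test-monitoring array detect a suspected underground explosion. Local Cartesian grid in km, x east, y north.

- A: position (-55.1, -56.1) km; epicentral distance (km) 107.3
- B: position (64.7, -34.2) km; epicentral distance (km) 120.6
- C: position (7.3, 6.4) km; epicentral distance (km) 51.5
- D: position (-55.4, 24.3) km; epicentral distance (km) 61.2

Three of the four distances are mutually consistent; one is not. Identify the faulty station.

Solve using three stations at a time. Using A, B, C (subtract circle equations pairwise → linear system) gives (x, y) ≈ (-24.7, 46.8).
Distances from that point to each station vs reported:
  A: calculated 107.3 vs reported 107.3 → residual 0.0 km
  B: calculated 120.6 vs reported 120.6 → residual 0.0 km
  C: calculated 51.5 vs reported 51.5 → residual 0.0 km
  D: calculated 38.1 vs reported 61.2 → residual 23.1 km
A, B, C are mutually consistent (residuals ≈ 0); D is off by 23.1 km.

D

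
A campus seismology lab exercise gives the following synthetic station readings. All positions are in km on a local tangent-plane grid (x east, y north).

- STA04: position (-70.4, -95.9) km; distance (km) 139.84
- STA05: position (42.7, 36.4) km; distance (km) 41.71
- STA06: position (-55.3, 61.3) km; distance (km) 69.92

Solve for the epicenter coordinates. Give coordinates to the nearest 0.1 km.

Circle about each station: (x + 70.4)² + (y + 95.9)² = 139.84²; (x − 42.7)² + (y − 36.4)² = 41.71²; (x + 55.3)² + (y − 61.3)² = 69.92².
Subtracting the STA04 equation from the STA05 and STA06 equations removes the quadratic terms:
226.2 x + 264.6 y = 6810.78
30.2 x + 314.4 y = 7329.23
Solving the 2×2 system: x ≈ 3.2, y ≈ 23.0 km.

x ≈ 3.2 km, y ≈ 23.0 km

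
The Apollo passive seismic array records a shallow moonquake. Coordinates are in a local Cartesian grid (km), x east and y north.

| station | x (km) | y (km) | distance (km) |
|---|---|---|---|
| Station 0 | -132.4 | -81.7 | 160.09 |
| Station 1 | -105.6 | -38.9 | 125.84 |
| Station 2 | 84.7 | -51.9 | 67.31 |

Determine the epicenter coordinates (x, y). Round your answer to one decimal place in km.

Circle about each station: (x + 132.4)² + (y + 81.7)² = 160.09²; (x + 105.6)² + (y + 38.9)² = 125.84²; (x − 84.7)² + (y + 51.9)² = 67.31².
Subtracting pairs of circle equations eliminates x²+y² and gives linear equations (the radical axes):
53.6 x + 85.6 y = -1746.98
434.2 x + 59.6 y = 6761.22
Solving the 2×2 system: x ≈ 20.1, y ≈ -33.0 km.

(20.1, -33.0)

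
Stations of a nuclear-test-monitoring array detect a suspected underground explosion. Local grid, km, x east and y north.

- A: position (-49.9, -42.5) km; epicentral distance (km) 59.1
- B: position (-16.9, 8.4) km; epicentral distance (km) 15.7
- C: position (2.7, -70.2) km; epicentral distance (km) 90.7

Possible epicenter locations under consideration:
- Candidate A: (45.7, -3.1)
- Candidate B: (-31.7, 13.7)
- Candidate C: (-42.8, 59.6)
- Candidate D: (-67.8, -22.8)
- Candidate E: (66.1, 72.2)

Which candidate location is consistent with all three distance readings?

Candidate B

For each candidate, compare |candidate − station| to the reported distance:
Candidate A: residuals A 44.3, B 47.9, C 11.0 → max 47.9 km
Candidate B: residuals A 0.0, B 0.0, C 0.0 → max 0.0 km
Candidate C: residuals A 43.2, B 41.7, C 46.8 → max 46.8 km
Candidate D: residuals A 32.5, B 44.0, C 5.7 → max 44.0 km
Candidate E: residuals A 104.0, B 89.0, C 65.2 → max 104.0 km
Only Candidate B has all residuals ≈ 0.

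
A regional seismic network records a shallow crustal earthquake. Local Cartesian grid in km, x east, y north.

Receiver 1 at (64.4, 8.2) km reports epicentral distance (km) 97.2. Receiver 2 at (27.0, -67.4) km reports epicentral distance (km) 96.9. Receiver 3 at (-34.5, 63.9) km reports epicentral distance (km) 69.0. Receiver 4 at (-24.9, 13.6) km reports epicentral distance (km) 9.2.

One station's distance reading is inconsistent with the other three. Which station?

Solve using three stations at a time. Using Receiver 1, Receiver 2, Receiver 4 (subtract circle equations pairwise → linear system) gives (x, y) ≈ (-32.8, 8.8).
Distances from that point to each station vs reported:
  Receiver 1: calculated 97.2 vs reported 97.2 → residual 0.0 km
  Receiver 2: calculated 96.9 vs reported 96.9 → residual 0.0 km
  Receiver 3: calculated 55.1 vs reported 69.0 → residual 13.9 km
  Receiver 4: calculated 9.2 vs reported 9.2 → residual 0.0 km
Receiver 1, Receiver 2, Receiver 4 are mutually consistent (residuals ≈ 0); Receiver 3 is off by 13.9 km.

Receiver 3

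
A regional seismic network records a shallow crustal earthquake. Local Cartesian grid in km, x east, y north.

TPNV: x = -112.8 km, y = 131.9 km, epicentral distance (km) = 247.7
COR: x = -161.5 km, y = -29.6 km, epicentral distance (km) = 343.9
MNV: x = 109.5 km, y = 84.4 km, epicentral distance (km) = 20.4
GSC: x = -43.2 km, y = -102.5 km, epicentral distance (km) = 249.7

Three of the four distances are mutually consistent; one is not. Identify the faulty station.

Solve using three stations at a time. Using TPNV, MNV, GSC (subtract circle equations pairwise → linear system) gives (x, y) ≈ (129.0, 78.3).
Distances from that point to each station vs reported:
  TPNV: calculated 247.7 vs reported 247.7 → residual 0.0 km
  COR: calculated 309.9 vs reported 343.9 → residual 34.0 km
  MNV: calculated 20.5 vs reported 20.4 → residual 0.1 km
  GSC: calculated 249.7 vs reported 249.7 → residual 0.0 km
TPNV, MNV, GSC are mutually consistent (residuals ≈ 0); COR is off by 34.0 km.

COR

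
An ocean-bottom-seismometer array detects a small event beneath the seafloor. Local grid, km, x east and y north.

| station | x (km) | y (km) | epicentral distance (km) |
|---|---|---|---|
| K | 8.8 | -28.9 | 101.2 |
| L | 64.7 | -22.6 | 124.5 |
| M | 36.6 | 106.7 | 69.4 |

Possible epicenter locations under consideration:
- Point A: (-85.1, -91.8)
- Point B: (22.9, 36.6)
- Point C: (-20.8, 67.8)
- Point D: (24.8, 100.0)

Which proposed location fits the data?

Point C

For each candidate, compare |candidate − station| to the reported distance:
Point A: residuals K 11.8, L 40.5, M 163.4 → max 163.4 km
Point B: residuals K 34.2, L 52.0, M 2.0 → max 52.0 km
Point C: residuals K 0.1, L 0.1, M 0.1 → max 0.1 km
Point D: residuals K 28.7, L 4.4, M 55.8 → max 55.8 km
Only Point C has all residuals ≈ 0.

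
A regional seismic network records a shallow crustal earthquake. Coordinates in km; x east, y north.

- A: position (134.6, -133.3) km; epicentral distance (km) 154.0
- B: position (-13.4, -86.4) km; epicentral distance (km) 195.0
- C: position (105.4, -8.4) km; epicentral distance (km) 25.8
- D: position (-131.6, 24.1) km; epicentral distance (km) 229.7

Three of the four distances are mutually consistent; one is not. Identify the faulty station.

B

Solve using three stations at a time. Using A, C, D (subtract circle equations pairwise → linear system) gives (x, y) ≈ (98.0, 16.3).
Distances from that point to each station vs reported:
  A: calculated 154.0 vs reported 154.0 → residual 0.0 km
  B: calculated 151.5 vs reported 195.0 → residual 43.5 km
  C: calculated 25.8 vs reported 25.8 → residual 0.0 km
  D: calculated 229.7 vs reported 229.7 → residual 0.0 km
A, C, D are mutually consistent (residuals ≈ 0); B is off by 43.5 km.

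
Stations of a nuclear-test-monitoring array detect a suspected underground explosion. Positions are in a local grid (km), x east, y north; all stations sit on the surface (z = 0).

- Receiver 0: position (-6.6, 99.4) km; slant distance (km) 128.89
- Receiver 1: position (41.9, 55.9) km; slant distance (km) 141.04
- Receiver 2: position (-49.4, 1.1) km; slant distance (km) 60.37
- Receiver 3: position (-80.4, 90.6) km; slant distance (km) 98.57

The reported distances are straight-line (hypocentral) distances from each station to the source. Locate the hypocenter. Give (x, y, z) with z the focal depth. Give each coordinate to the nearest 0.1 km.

Each station gives a sphere (x−x_i)² + (y−y_i)² + z² = d_i² (stations at z=0).
Subtracting the Receiver 0 sphere from Receiver 1 and Receiver 2: z² cancels, leaving linear equations in x and y:
97.0 x − 87.0 y = -8323.15
-85.6 x − 196.6 y = 5485.75
Solving: x ≈ -79.706, y ≈ 6.801 km (keep extra digits for the depth step; rounded: -79.7, 6.8).
Then from the Receiver 0 sphere: z² = 128.89² − (x + 6.6)² − (y − 99.4)² with x = -79.706, y = 6.801, so z ≈ 51.900 ≈ 51.9 km.
Check against Receiver 3 (with the unrounded solution): distance 98.57 ≈ 98.57 km. ✓

(-79.7, 6.8, 51.9)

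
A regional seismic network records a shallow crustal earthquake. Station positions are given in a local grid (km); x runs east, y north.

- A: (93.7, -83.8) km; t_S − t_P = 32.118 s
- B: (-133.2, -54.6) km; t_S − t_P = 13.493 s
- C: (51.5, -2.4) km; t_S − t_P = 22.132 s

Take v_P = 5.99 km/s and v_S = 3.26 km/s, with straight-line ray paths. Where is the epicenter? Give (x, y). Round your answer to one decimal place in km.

x ≈ -101.9 km, y ≈ 36.7 km

Distance from S−P lag: d = Δt · v_P v_S / (v_P − v_S) = Δt · (5.99·3.26)/(5.99−3.26) ≈ 7.1529·Δt.
So d_A = 229.74, d_B = 96.51, d_C = 158.31 km.
Circle about each station: (x − 93.7)² + (y + 83.8)² = 229.74²; (x + 133.2)² + (y + 54.6)² = 96.51²; (x − 51.5)² + (y + 2.4)² = 158.31².
Subtracting the A equation from the B and C equations removes the quadratic terms:
-453.8 x + 58.4 y = 48387.56
-84.4 x + 162.8 y = 14574.29
Solving the 2×2 system: x ≈ -101.9, y ≈ 36.7 km.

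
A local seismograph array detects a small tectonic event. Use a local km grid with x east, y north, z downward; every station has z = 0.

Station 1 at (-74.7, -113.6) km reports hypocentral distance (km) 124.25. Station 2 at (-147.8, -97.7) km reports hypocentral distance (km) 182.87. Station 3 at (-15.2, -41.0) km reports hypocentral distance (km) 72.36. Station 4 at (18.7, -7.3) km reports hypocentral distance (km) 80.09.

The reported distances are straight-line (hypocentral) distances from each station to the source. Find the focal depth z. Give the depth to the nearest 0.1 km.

Each station gives a sphere (x−x_i)² + (y−y_i)² + z² = d_i² (stations at z=0).
Subtracting the Station 1 sphere from Station 2 and Station 3: z² cancels, leaving linear equations in x and y:
-146.2 x + 31.8 y = -5098.29
119.0 x + 145.2 y = -6370.92
Solving: x ≈ 21.496, y ≈ -61.494 km (keep extra digits for the depth step; rounded: 21.5, -61.5).
Then from the Station 1 sphere: z² = 124.25² − (x + 74.7)² − (y + 113.6)² with x = 21.496, y = -61.494, so z ≈ 58.901 ≈ 58.9 km.

depth ≈ 58.9 km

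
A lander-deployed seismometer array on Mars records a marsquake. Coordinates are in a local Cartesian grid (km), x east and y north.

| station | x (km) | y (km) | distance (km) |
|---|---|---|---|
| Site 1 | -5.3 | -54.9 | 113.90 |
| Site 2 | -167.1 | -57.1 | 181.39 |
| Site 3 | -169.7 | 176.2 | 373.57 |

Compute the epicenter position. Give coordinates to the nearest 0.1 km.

x ≈ -23.1 km, y ≈ -167.4 km

Circle about each station: (x + 5.3)² + (y + 54.9)² = 113.90²; (x + 167.1)² + (y + 57.1)² = 181.39²; (x + 169.7)² + (y − 176.2)² = 373.57².
Subtracting the Site 1 equation from the Site 2 and Site 3 equations removes the quadratic terms:
-323.6 x − 4.4 y = 8211.60
-328.8 x + 462.2 y = -69778.90
Solving the 2×2 system: x ≈ -23.1, y ≈ -167.4 km.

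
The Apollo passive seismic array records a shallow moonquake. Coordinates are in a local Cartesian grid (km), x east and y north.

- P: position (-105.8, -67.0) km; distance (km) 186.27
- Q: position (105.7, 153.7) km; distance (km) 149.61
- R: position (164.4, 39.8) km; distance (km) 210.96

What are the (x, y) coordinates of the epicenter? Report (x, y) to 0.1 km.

Circle about each station: (x + 105.8)² + (y + 67.0)² = 186.27²; (x − 105.7)² + (y − 153.7)² = 149.61²; (x − 164.4)² + (y − 39.8)² = 210.96².
Subtracting pairs of circle equations eliminates x²+y² and gives linear equations (the radical axes):
423.0 x + 441.4 y = 31426.90
540.4 x + 213.6 y = 3121.15
Solving the 2×2 system: x ≈ -36.0, y ≈ 105.7 km.

(-36.0, 105.7)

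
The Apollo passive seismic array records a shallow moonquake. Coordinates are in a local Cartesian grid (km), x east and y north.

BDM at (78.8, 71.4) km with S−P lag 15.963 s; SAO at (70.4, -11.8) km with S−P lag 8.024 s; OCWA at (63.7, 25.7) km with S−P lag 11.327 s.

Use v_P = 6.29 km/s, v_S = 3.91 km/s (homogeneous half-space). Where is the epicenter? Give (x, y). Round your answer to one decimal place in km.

Distance from S−P lag: d = Δt · v_P v_S / (v_P − v_S) = Δt · (6.29·3.91)/(6.29−3.91) ≈ 10.3336·Δt.
So d_BDM = 164.95, d_SAO = 82.92, d_OCWA = 117.05 km.
Circle about each station: (x − 78.8)² + (y − 71.4)² = 164.95²; (x − 70.4)² + (y + 11.8)² = 82.92²; (x − 63.7)² + (y − 25.7)² = 117.05².
Subtracting the BDM equation from the SAO and OCWA equations removes the quadratic terms:
-16.8 x − 166.4 y = 14120.78
-30.2 x − 91.4 y = 6918.58
Solving the 2×2 system: x ≈ 39.9, y ≈ -88.9 km.
Check against BDM (with the unrounded x, y): √((x − 78.8)²+(y − 71.4)²) = 164.94 ≈ 164.95 km. ✓

(39.9, -88.9)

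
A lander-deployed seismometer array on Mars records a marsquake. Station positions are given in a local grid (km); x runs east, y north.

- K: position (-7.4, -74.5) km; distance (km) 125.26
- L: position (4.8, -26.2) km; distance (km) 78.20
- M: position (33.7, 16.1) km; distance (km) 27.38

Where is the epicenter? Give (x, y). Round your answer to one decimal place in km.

Circle about each station: (x + 7.4)² + (y + 74.5)² = 125.26²; (x − 4.8)² + (y + 26.2)² = 78.20²; (x − 33.7)² + (y − 16.1)² = 27.38².
Subtracting the K equation from the L and M equations removes the quadratic terms:
24.4 x + 96.6 y = 4679.30
82.2 x + 181.2 y = 10730.29
Solving the 2×2 system: x ≈ 53.6, y ≈ 34.9 km.

x ≈ 53.6 km, y ≈ 34.9 km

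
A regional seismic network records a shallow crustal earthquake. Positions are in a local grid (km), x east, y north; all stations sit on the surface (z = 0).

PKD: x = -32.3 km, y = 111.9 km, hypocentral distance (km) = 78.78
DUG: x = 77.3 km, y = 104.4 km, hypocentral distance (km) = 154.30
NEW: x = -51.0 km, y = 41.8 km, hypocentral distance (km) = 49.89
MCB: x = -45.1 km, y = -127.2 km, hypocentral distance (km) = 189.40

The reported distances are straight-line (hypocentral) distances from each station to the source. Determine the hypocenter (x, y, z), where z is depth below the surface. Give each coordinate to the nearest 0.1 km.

(-61.4, 55.6, 46.8)

Each station gives a sphere (x−x_i)² + (y−y_i)² + z² = d_i² (stations at z=0).
Subtracting the PKD sphere from DUG and NEW: z² cancels, leaving linear equations in x and y:
219.2 x − 15.0 y = -14292.45
-37.4 x − 140.2 y = -5499.38
Solving: x ≈ -61.398, y ≈ 55.604 km (keep extra digits for the depth step; rounded: -61.4, 55.6).
Then from the PKD sphere: z² = 78.78² − (x + 32.3)² − (y − 111.9)² with x = -61.398, y = 55.604, so z ≈ 46.801 ≈ 46.8 km.
Check against MCB (with the unrounded solution): distance 189.40 ≈ 189.40 km. ✓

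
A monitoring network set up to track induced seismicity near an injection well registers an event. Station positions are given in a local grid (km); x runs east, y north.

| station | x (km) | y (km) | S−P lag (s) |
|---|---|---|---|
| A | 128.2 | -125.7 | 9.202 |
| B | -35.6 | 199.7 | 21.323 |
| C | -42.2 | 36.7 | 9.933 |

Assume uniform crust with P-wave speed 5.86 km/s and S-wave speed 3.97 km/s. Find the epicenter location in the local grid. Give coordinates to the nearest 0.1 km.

Distance from S−P lag: d = Δt · v_P v_S / (v_P − v_S) = Δt · (5.86·3.97)/(5.86−3.97) ≈ 12.3091·Δt.
So d_A = 113.27, d_B = 262.47, d_C = 122.27 km.
Circle about each station: (x − 128.2)² + (y + 125.7)² = 113.27²; (x + 35.6)² + (y − 199.7)² = 262.47²; (x + 42.2)² + (y − 36.7)² = 122.27².
Subtracting the A equation from the B and C equations removes the quadratic terms:
-327.6 x + 650.8 y = -47148.69
-340.8 x + 324.8 y = -31227.86
Solving the 2×2 system: x ≈ 43.4, y ≈ -50.6 km.

(43.4, -50.6)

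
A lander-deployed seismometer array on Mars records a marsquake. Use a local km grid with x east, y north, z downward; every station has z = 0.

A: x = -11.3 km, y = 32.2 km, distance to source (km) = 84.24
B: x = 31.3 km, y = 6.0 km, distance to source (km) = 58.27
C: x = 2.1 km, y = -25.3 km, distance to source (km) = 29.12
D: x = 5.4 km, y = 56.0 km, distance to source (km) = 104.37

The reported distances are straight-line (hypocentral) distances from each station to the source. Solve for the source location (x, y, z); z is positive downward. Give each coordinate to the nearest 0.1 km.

x ≈ 12.9 km, y ≈ -46.8 km, depth ≈ 16.4 km

Each station gives a sphere (x−x_i)² + (y−y_i)² + z² = d_i² (stations at z=0).
Subtracting the A sphere from B and C: z² cancels, leaving linear equations in x and y:
85.2 x − 52.4 y = 3552.14
26.8 x − 115.0 y = 5728.37
Solving: x ≈ 12.906, y ≈ -46.804 km (keep extra digits for the depth step; rounded: 12.9, -46.8).
Then from the A sphere: z² = 84.24² − (x + 11.3)² − (y − 32.2)² with x = 12.906, y = -46.804, so z ≈ 16.396 ≈ 16.4 km.
Check against D (with the unrounded solution): distance 104.37 ≈ 104.37 km. ✓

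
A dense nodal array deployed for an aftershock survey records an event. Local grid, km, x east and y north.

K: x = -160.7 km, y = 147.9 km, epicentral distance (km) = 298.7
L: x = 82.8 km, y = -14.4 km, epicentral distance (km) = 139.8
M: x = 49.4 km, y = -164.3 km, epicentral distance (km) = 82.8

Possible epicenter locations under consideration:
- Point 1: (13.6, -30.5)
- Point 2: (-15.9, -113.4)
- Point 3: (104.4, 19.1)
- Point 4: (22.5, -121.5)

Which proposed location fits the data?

For each candidate, compare |candidate − station| to the reported distance:
Point 1: residuals K 49.3, L 68.8, M 55.7 → max 68.8 km
Point 2: residuals K 0.0, L 0.0, M 0.0 → max 0.0 km
Point 3: residuals K 4.0, L 99.9, M 108.7 → max 108.7 km
Point 4: residuals K 27.1, L 16.9, M 32.2 → max 32.2 km
Only Point 2 has all residuals ≈ 0.

Point 2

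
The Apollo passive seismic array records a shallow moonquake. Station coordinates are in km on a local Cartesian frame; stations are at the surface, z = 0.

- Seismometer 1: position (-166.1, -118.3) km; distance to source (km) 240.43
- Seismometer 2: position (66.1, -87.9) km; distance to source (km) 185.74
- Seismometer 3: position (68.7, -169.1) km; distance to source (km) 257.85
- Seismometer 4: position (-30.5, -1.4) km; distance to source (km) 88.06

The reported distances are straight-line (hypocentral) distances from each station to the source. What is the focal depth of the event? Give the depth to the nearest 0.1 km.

56.5 km

Each station gives a sphere (x−x_i)² + (y−y_i)² + z² = d_i² (stations at z=0).
Subtracting the Seismometer 1 sphere from Seismometer 2 and Seismometer 3: z² cancels, leaving linear equations in x and y:
464.4 x + 60.8 y = -6181.24
469.6 x − 101.6 y = -16949.64
Solving: x ≈ -21.899, y ≈ 65.607 km (keep extra digits for the depth step; rounded: -21.9, 65.6).
Then from the Seismometer 1 sphere: z² = 240.43² − (x + 166.1)² − (y + 118.3)² with x = -21.899, y = 65.607, so z ≈ 56.488 ≈ 56.5 km.
Check against Seismometer 4 (with the unrounded solution): distance 88.06 ≈ 88.06 km. ✓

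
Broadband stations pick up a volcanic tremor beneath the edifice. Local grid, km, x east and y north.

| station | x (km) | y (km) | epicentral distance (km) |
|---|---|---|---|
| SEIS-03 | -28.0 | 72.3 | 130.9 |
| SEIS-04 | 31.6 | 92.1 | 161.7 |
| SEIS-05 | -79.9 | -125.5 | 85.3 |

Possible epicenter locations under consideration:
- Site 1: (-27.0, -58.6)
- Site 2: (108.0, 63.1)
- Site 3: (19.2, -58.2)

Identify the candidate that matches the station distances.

Site 1

For each candidate, compare |candidate − station| to the reported distance:
Site 1: residuals SEIS-03 0.0, SEIS-04 0.0, SEIS-05 0.0 → max 0.0 km
Site 2: residuals SEIS-03 5.4, SEIS-04 80.0, SEIS-05 180.9 → max 180.9 km
Site 3: residuals SEIS-03 7.9, SEIS-04 10.9, SEIS-05 34.5 → max 34.5 km
Only Site 1 has all residuals ≈ 0.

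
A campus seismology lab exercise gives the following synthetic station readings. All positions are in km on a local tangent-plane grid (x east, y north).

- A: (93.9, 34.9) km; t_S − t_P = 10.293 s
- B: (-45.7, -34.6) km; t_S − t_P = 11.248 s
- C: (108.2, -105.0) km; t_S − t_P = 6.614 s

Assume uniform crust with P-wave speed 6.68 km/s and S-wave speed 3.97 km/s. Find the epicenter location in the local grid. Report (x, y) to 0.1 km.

61.3 km east, -60.4 km north

Distance from S−P lag: d = Δt · v_P v_S / (v_P − v_S) = Δt · (6.68·3.97)/(6.68−3.97) ≈ 9.7858·Δt.
So d_A = 100.73, d_B = 110.07, d_C = 64.72 km.
Circle about each station: (x − 93.9)² + (y − 34.9)² = 100.73²; (x + 45.7)² + (y + 34.6)² = 110.07²; (x − 108.2)² + (y + 105.0)² = 64.72².
Subtracting the A equation from the B and C equations removes the quadratic terms:
-279.2 x − 139.0 y = -8718.44
28.6 x − 279.8 y = 18654.87
Solving the 2×2 system: x ≈ 61.3, y ≈ -60.4 km.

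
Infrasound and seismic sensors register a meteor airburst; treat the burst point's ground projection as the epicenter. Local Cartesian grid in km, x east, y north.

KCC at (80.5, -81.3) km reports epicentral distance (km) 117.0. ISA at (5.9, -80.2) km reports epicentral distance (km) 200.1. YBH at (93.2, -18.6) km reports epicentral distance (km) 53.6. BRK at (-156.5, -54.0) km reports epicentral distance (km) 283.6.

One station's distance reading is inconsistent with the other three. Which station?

ISA

Solve using three stations at a time. Using KCC, YBH, BRK (subtract circle equations pairwise → linear system) gives (x, y) ≈ (114.1, 30.8).
Distances from that point to each station vs reported:
  KCC: calculated 117.0 vs reported 117.0 → residual 0.0 km
  ISA: calculated 155.0 vs reported 200.1 → residual 45.1 km
  YBH: calculated 53.6 vs reported 53.6 → residual 0.0 km
  BRK: calculated 283.6 vs reported 283.6 → residual 0.0 km
KCC, YBH, BRK are mutually consistent (residuals ≈ 0); ISA is off by 45.1 km.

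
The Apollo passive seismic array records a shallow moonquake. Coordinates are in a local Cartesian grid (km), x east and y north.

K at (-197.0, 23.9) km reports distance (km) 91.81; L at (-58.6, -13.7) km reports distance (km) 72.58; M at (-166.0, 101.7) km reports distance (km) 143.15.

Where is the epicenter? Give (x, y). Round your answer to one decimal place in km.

Circle about each station: (x + 197.0)² + (y − 23.9)² = 91.81²; (x + 58.6)² + (y + 13.7)² = 72.58²; (x + 166.0)² + (y − 101.7)² = 143.15².
Subtracting the K equation from the L and M equations removes the quadratic terms:
276.8 x − 75.2 y = -32597.34
62.0 x + 155.6 y = -13544.17
Solving the 2×2 system: x ≈ -127.6, y ≈ -36.2 km.

x ≈ -127.6 km, y ≈ -36.2 km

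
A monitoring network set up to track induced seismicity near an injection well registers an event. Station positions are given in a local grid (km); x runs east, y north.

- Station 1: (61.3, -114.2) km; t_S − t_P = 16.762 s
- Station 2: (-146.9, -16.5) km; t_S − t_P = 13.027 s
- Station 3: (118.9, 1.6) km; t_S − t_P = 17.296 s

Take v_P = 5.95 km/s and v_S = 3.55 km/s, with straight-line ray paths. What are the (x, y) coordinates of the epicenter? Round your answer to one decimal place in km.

-33.3 km east, -1.0 km north

Distance from S−P lag: d = Δt · v_P v_S / (v_P − v_S) = Δt · (5.95·3.55)/(5.95−3.55) ≈ 8.8010·Δt.
So d_Station 1 = 147.52, d_Station 2 = 114.65, d_Station 3 = 152.22 km.
Circle about each station: (x − 61.3)² + (y + 114.2)² = 147.52²; (x + 146.9)² + (y + 16.5)² = 114.65²; (x − 118.9)² + (y − 1.6)² = 152.22².
Subtracting the Station 1 equation from the Station 2 and Station 3 equations removes the quadratic terms:
-416.4 x + 195.4 y = 13670.06
115.2 x + 231.6 y = -4068.34
Solving the 2×2 system: x ≈ -33.3, y ≈ -1.0 km.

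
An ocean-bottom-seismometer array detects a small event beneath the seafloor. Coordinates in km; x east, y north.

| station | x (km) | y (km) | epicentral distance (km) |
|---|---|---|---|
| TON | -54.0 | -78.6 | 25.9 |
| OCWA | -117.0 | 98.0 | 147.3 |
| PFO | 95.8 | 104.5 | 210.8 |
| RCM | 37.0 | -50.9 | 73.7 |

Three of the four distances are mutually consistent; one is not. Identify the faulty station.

OCWA

Solve using three stations at a time. Using TON, PFO, RCM (subtract circle equations pairwise → linear system) gives (x, y) ≈ (-36.1, -59.9).
Distances from that point to each station vs reported:
  TON: calculated 25.9 vs reported 25.9 → residual 0.0 km
  OCWA: calculated 177.4 vs reported 147.3 → residual 30.1 km
  PFO: calculated 210.8 vs reported 210.8 → residual 0.0 km
  RCM: calculated 73.7 vs reported 73.7 → residual 0.0 km
TON, PFO, RCM are mutually consistent (residuals ≈ 0); OCWA is off by 30.1 km.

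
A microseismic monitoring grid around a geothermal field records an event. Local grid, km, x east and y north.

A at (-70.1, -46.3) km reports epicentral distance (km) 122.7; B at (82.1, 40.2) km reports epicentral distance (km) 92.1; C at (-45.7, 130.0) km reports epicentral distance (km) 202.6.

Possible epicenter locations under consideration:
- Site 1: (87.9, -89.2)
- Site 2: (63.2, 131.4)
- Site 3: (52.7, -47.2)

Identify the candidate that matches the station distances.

Site 3

For each candidate, compare |candidate − station| to the reported distance:
Site 1: residuals A 41.0, B 37.4, C 54.1 → max 54.1 km
Site 2: residuals A 99.4, B 1.0, C 93.7 → max 99.4 km
Site 3: residuals A 0.1, B 0.1, C 0.1 → max 0.1 km
Only Site 3 has all residuals ≈ 0.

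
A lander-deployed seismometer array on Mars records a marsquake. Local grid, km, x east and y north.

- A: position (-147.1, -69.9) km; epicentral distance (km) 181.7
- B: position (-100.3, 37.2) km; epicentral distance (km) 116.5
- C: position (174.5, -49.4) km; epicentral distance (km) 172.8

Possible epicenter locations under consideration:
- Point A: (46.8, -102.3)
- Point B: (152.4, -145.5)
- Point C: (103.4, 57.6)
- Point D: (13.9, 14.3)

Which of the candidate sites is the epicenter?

Point D

For each candidate, compare |candidate − station| to the reported distance:
Point A: residuals A 14.9, B 86.2, C 34.6 → max 86.2 km
Point B: residuals A 127.2, B 195.3, C 74.2 → max 195.3 km
Point C: residuals A 99.4, B 88.2, C 44.3 → max 99.4 km
Point D: residuals A 0.0, B 0.0, C 0.0 → max 0.0 km
Only Point D has all residuals ≈ 0.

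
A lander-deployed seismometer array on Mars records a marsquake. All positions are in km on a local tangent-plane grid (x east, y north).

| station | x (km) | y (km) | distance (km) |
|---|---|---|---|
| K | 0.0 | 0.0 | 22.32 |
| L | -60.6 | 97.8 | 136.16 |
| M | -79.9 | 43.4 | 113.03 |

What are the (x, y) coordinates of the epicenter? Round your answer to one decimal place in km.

Circle about each station: x² + y² = 22.32²; (x + 60.6)² + (y − 97.8)² = 136.16²; (x + 79.9)² + (y − 43.4)² = 113.03².
Subtracting pairs of circle equations eliminates x²+y² and gives linear equations (the radical axes):
-121.2 x + 195.6 y = -4804.16
-159.8 x + 86.8 y = -4010.03
Solving the 2×2 system: x ≈ 17.7, y ≈ -13.6 km.
Check against K (with the unrounded x, y): √(x²+y²) = 22.32 ≈ 22.32 km. ✓

x ≈ 17.7 km, y ≈ -13.6 km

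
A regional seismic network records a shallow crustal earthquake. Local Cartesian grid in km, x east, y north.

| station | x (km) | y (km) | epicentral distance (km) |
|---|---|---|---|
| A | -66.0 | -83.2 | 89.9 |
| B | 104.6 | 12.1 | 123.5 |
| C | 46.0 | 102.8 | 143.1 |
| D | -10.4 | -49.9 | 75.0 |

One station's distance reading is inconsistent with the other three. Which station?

B

Solve using three stations at a time. Using A, C, D (subtract circle equations pairwise → linear system) gives (x, y) ≈ (-59.9, 6.5).
Distances from that point to each station vs reported:
  A: calculated 89.9 vs reported 89.9 → residual 0.0 km
  B: calculated 164.6 vs reported 123.5 → residual 41.1 km
  C: calculated 143.1 vs reported 143.1 → residual 0.0 km
  D: calculated 75.0 vs reported 75.0 → residual 0.0 km
A, C, D are mutually consistent (residuals ≈ 0); B is off by 41.1 km.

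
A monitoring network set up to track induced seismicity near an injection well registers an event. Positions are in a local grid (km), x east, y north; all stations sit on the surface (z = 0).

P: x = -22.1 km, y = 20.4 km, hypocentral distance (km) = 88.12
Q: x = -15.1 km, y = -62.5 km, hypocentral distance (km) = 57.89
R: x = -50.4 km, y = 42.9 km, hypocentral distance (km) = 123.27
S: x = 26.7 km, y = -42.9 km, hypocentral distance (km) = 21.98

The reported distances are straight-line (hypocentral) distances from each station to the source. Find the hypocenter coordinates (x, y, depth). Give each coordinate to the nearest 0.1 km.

x ≈ 35.6 km, y ≈ -43.1 km, depth ≈ 20.1 km

Each station gives a sphere (x−x_i)² + (y−y_i)² + z² = d_i² (stations at z=0).
Subtracting the P sphere from Q and R: z² cancels, leaving linear equations in x and y:
14.0 x − 165.8 y = 7643.57
-56.6 x + 45.0 y = -3954.36
Solving: x ≈ 35.602, y ≈ -43.095 km (keep extra digits for the depth step; rounded: 35.6, -43.1).
Then from the P sphere: z² = 88.12² − (x + 22.1)² − (y − 20.4)² with x = 35.602, y = -43.095, so z ≈ 20.100 ≈ 20.1 km.
Check against S (with the unrounded solution): distance 21.98 ≈ 21.98 km. ✓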